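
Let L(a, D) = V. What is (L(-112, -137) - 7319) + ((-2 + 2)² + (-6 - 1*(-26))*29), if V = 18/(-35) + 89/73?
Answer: -17216344/2555 ≈ -6738.3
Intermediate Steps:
V = 1801/2555 (V = 18*(-1/35) + 89*(1/73) = -18/35 + 89/73 = 1801/2555 ≈ 0.70489)
L(a, D) = 1801/2555
(L(-112, -137) - 7319) + ((-2 + 2)² + (-6 - 1*(-26))*29) = (1801/2555 - 7319) + ((-2 + 2)² + (-6 - 1*(-26))*29) = -18698244/2555 + (0² + (-6 + 26)*29) = -18698244/2555 + (0 + 20*29) = -18698244/2555 + (0 + 580) = -18698244/2555 + 580 = -17216344/2555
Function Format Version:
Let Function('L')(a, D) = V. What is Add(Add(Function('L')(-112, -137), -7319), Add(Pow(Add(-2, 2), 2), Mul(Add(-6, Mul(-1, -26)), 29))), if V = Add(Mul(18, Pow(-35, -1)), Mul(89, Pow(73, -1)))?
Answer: Rational(-17216344, 2555) ≈ -6738.3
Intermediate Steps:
V = Rational(1801, 2555) (V = Add(Mul(18, Rational(-1, 35)), Mul(89, Rational(1, 73))) = Add(Rational(-18, 35), Rational(89, 73)) = Rational(1801, 2555) ≈ 0.70489)
Function('L')(a, D) = Rational(1801, 2555)
Add(Add(Function('L')(-112, -137), -7319), Add(Pow(Add(-2, 2), 2), Mul(Add(-6, Mul(-1, -26)), 29))) = Add(Add(Rational(1801, 2555), -7319), Add(Pow(Add(-2, 2), 2), Mul(Add(-6, Mul(-1, -26)), 29))) = Add(Rational(-18698244, 2555), Add(Pow(0, 2), Mul(Add(-6, 26), 29))) = Add(Rational(-18698244, 2555), Add(0, Mul(20, 29))) = Add(Rational(-18698244, 2555), Add(0, 580)) = Add(Rational(-18698244, 2555), 580) = Rational(-17216344, 2555)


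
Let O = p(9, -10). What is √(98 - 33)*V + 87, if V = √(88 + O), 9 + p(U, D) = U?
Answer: 87 + 2*√1430 ≈ 162.63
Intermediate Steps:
p(U, D) = -9 + U
O = 0 (O = -9 + 9 = 0)
V = 2*√22 (V = √(88 + 0) = √88 = 2*√22 ≈ 9.3808)
√(98 - 33)*V + 87 = √(98 - 33)*(2*√22) + 87 = √65*(2*√22) + 87 = 2*√1430 + 87 = 87 + 2*√1430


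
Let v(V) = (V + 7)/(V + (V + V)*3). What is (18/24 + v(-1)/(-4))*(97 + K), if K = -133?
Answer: -243/7 ≈ -34.714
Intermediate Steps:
v(V) = (7 + V)/(7*V) (v(V) = (7 + V)/(V + (2*V)*3) = (7 + V)/(V + 6*V) = (7 + V)/((7*V)) = (7 + V)*(1/(7*V)) = (7 + V)/(7*V))
(18/24 + v(-1)/(-4))*(97 + K) = (18/24 + ((⅐)*(7 - 1)/(-1))/(-4))*(97 - 133) = (18*(1/24) + ((⅐)*(-1)*6)*(-¼))*(-36) = (¾ - 6/7*(-¼))*(-36) = (¾ + 3/14)*(-36) = (27/28)*(-36) = -243/7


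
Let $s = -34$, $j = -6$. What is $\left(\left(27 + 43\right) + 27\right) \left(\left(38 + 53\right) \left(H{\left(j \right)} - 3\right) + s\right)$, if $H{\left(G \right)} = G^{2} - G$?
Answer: $340955$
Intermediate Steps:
$\left(\left(27 + 43\right) + 27\right) \left(\left(38 + 53\right) \left(H{\left(j \right)} - 3\right) + s\right) = \left(\left(27 + 43\right) + 27\right) \left(\left(38 + 53\right) \left(- 6 \left(-1 - 6\right) - 3\right) - 34\right) = \left(70 + 27\right) \left(91 \left(\left(-6\right) \left(-7\right) - 3\right) - 34\right) = 97 \left(91 \left(42 - 3\right) - 34\right) = 97 \left(91 \cdot 39 - 34\right) = 97 \left(3549 - 34\right) = 97 \cdot 3515 = 340955$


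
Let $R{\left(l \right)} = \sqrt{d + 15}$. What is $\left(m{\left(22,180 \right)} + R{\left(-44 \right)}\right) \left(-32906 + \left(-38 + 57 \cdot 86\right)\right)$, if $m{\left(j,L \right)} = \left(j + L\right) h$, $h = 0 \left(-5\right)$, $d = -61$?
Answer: $- 28042 i \sqrt{46} \approx - 1.9019 \cdot 10^{5} i$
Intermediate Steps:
$h = 0$
$m{\left(j,L \right)} = 0$ ($m{\left(j,L \right)} = \left(j + L\right) 0 = \left(L + j\right) 0 = 0$)
$R{\left(l \right)} = i \sqrt{46}$ ($R{\left(l \right)} = \sqrt{-61 + 15} = \sqrt{-46} = i \sqrt{46}$)
$\left(m{\left(22,180 \right)} + R{\left(-44 \right)}\right) \left(-32906 + \left(-38 + 57 \cdot 86\right)\right) = \left(0 + i \sqrt{46}\right) \left(-32906 + \left(-38 + 57 \cdot 86\right)\right) = i \sqrt{46} \left(-32906 + \left(-38 + 4902\right)\right) = i \sqrt{46} \left(-32906 + 4864\right) = i \sqrt{46} \left(-28042\right) = - 28042 i \sqrt{46}$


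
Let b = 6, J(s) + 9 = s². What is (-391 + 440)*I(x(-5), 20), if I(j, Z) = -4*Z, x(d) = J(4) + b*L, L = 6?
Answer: -3920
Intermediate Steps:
J(s) = -9 + s²
x(d) = 43 (x(d) = (-9 + 4²) + 6*6 = (-9 + 16) + 36 = 7 + 36 = 43)
(-391 + 440)*I(x(-5), 20) = (-391 + 440)*(-4*20) = 49*(-80) = -3920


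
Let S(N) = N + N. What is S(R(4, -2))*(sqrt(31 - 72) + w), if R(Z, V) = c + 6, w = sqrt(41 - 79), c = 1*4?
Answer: 20*I*(sqrt(38) + sqrt(41)) ≈ 251.35*I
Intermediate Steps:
c = 4
w = I*sqrt(38) (w = sqrt(-38) = I*sqrt(38) ≈ 6.1644*I)
R(Z, V) = 10 (R(Z, V) = 4 + 6 = 10)
S(N) = 2*N
S(R(4, -2))*(sqrt(31 - 72) + w) = (2*10)*(sqrt(31 - 72) + I*sqrt(38)) = 20*(sqrt(-41) + I*sqrt(38)) = 20*(I*sqrt(41) + I*sqrt(38)) = 20*(I*sqrt(38) + I*sqrt(41)) = 20*I*sqrt(38) + 20*I*sqrt(41)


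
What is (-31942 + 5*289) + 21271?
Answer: -9226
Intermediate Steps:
(-31942 + 5*289) + 21271 = (-31942 + 1445) + 21271 = -30497 + 21271 = -9226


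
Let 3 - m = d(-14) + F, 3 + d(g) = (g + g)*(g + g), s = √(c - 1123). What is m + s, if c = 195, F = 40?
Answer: -818 + 4*I*√58 ≈ -818.0 + 30.463*I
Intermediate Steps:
s = 4*I*√58 (s = √(195 - 1123) = √(-928) = 4*I*√58 ≈ 30.463*I)
d(g) = -3 + 4*g² (d(g) = -3 + (g + g)*(g + g) = -3 + (2*g)*(2*g) = -3 + 4*g²)
m = -818 (m = 3 - ((-3 + 4*(-14)²) + 40) = 3 - ((-3 + 4*196) + 40) = 3 - ((-3 + 784) + 40) = 3 - (781 + 40) = 3 - 1*821 = 3 - 821 = -818)
m + s = -818 + 4*I*√58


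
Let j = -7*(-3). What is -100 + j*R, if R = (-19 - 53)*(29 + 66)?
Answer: -143740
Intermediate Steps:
R = -6840 (R = -72*95 = -6840)
j = 21
-100 + j*R = -100 + 21*(-6840) = -100 - 143640 = -143740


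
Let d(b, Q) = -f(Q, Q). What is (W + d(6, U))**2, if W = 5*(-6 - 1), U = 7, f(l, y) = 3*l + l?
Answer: 3969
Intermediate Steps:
f(l, y) = 4*l
d(b, Q) = -4*Q
W = -35 (W = 5*(-7) = -35)
(W + d(6, U))**2 = (-35 - 4*7)**2 = (-35 - 28)**2 = (-63)**2 = 3969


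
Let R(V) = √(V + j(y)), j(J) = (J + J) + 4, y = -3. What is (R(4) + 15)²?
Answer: (15 + √2)² ≈ 269.43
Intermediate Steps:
j(J) = 4 + 2*J (j(J) = 2*J + 4 = 4 + 2*J)
R(V) = √(-2 + V) (R(V) = √(V + (4 + 2*(-3))) = √(V + (4 - 6)) = √(V - 2) = √(-2 + V))
(R(4) + 15)² = (√(-2 + 4) + 15)² = (√2 + 15)² = (15 + √2)²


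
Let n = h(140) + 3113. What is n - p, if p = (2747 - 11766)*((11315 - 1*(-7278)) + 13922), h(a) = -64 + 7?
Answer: 293255841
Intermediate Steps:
h(a) = -57
p = -293252785 (p = -9019*((11315 + 7278) + 13922) = -9019*(18593 + 13922) = -9019*32515 = -293252785)
n = 3056 (n = -57 + 3113 = 3056)
n - p = 3056 - 1*(-293252785) = 3056 + 293252785 = 293255841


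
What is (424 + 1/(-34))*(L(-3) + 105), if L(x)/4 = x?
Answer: 1340595/34 ≈ 39429.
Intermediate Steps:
L(x) = 4*x
(424 + 1/(-34))*(L(-3) + 105) = (424 + 1/(-34))*(4*(-3) + 105) = (424 - 1/34)*(-12 + 105) = (14415/34)*93 = 1340595/34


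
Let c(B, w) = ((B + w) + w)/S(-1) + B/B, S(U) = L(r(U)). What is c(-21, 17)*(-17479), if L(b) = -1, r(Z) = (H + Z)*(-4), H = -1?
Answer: 209748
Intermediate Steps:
r(Z) = 4 - 4*Z (r(Z) = (-1 + Z)*(-4) = 4 - 4*Z)
S(U) = -1
c(B, w) = 1 - B - 2*w (c(B, w) = ((B + w) + w)/(-1) + B/B = (B + 2*w)*(-1) + 1 = (-B - 2*w) + 1 = 1 - B - 2*w)
c(-21, 17)*(-17479) = (1 - 1*(-21) - 2*17)*(-17479) = (1 + 21 - 34)*(-17479) = -12*(-17479) = 209748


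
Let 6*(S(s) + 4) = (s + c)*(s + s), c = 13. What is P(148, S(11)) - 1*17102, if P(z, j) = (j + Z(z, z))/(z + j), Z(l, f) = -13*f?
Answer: -496188/29 ≈ -17110.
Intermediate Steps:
S(s) = -4 + s*(13 + s)/3 (S(s) = -4 + ((s + 13)*(s + s))/6 = -4 + ((13 + s)*(2*s))/6 = -4 + (2*s*(13 + s))/6 = -4 + s*(13 + s)/3)
P(z, j) = (j - 13*z)/(j + z) (P(z, j) = (j - 13*z)/(z + j) = (j - 13*z)/(j + z))
P(148, S(11)) - 1*17102 = ((-4 + (⅓)*11² + (13/3)*11) - 13*148)/((-4 + (⅓)*11² + (13/3)*11) + 148) - 1*17102 = ((-4 + (⅓)*121 + 143/3) - 1924)/((-4 + (⅓)*121 + 143/3) + 148) - 17102 = ((-4 + 121/3 + 143/3) - 1924)/((-4 + 121/3 + 143/3) + 148) - 17102 = (84 - 1924)/(84 + 148) - 17102 = -1840/232 - 17102 = (1/232)*(-1840) - 17102 = -230/29 - 17102 = -496188/29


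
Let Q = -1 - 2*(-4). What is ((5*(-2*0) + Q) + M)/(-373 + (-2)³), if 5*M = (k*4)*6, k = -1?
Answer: -11/1905 ≈ -0.0057743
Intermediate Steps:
M = -24/5 (M = (-1*4*6)/5 = (-4*6)/5 = (⅕)*(-24) = -24/5 ≈ -4.8000)
Q = 7 (Q = -1 + 8 = 7)
((5*(-2*0) + Q) + M)/(-373 + (-2)³) = ((5*(-2*0) + 7) - 24/5)/(-373 + (-2)³) = ((5*0 + 7) - 24/5)/(-373 - 8) = ((0 + 7) - 24/5)/(-381) = (7 - 24/5)*(-1/381) = (11/5)*(-1/381) = -11/1905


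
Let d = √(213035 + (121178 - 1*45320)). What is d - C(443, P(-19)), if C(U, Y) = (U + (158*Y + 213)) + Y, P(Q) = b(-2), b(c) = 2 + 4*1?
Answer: -1610 + √288893 ≈ -1072.5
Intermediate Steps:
b(c) = 6 (b(c) = 2 + 4 = 6)
P(Q) = 6
C(U, Y) = 213 + U + 159*Y (C(U, Y) = (U + (213 + 158*Y)) + Y = (213 + U + 158*Y) + Y = 213 + U + 159*Y)
d = √288893 (d = √(213035 + (121178 - 45320)) = √(213035 + 75858) = √288893 ≈ 537.49)
d - C(443, P(-19)) = √288893 - (213 + 443 + 159*6) = √288893 - (213 + 443 + 954) = √288893 - 1*1610 = √288893 - 1610 = -1610 + √288893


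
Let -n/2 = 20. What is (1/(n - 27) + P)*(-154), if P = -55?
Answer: 567644/67 ≈ 8472.3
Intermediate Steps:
n = -40 (n = -2*20 = -40)
(1/(n - 27) + P)*(-154) = (1/(-40 - 27) - 55)*(-154) = (1/(-67) - 55)*(-154) = (-1/67 - 55)*(-154) = -3686/67*(-154) = 567644/67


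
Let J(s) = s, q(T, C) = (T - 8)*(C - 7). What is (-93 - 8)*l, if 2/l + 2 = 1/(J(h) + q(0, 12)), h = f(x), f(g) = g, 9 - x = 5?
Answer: 7272/73 ≈ 99.616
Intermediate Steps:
x = 4 (x = 9 - 1*5 = 9 - 5 = 4)
h = 4
q(T, C) = (-8 + T)*(-7 + C)
l = -72/73 (l = 2/(-2 + 1/(4 + (56 - 8*12 - 7*0 + 12*0))) = 2/(-2 + 1/(4 + (56 - 96 + 0 + 0))) = 2/(-2 + 1/(4 - 40)) = 2/(-2 + 1/(-36)) = 2/(-2 - 1/36) = 2/(-73/36) = 2*(-36/73) = -72/73 ≈ -0.98630)
(-93 - 8)*l = (-93 - 8)*(-72/73) = -101*(-72/73) = 7272/73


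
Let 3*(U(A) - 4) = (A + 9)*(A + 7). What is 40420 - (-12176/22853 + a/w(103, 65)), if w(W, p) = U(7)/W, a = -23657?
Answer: 385056109985/5393308 ≈ 71395.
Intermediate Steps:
U(A) = 4 + (7 + A)*(9 + A)/3 (U(A) = 4 + ((A + 9)*(A + 7))/3 = 4 + ((9 + A)*(7 + A))/3 = 4 + ((7 + A)*(9 + A))/3 = 4 + (7 + A)*(9 + A)/3)
w(W, p) = 236/(3*W) (w(W, p) = (25 + (⅓)*7² + (16/3)*7)/W = (25 + (⅓)*49 + 112/3)/W = (25 + 49/3 + 112/3)/W = 236/(3*W))
40420 - (-12176/22853 + a/w(103, 65)) = 40420 - (-12176/22853 - 23657/((236/3)/103)) = 40420 - (-12176*1/22853 - 23657/((236/3)*(1/103))) = 40420 - (-12176/22853 - 23657/236/309) = 40420 - (-12176/22853 - 23657*309/236) = 40420 - (-12176/22853 - 7310013/236) = 40420 - 1*(-167058600625/5393308) = 40420 + 167058600625/5393308 = 385056109985/5393308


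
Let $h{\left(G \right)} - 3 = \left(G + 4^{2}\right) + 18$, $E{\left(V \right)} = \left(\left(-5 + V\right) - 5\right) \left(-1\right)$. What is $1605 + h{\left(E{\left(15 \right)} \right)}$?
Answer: $1637$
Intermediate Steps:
$E{\left(V \right)} = 10 - V$ ($E{\left(V \right)} = \left(-10 + V\right) \left(-1\right) = 10 - V$)
$h{\left(G \right)} = 37 + G$ ($h{\left(G \right)} = 3 + \left(\left(G + 4^{2}\right) + 18\right) = 3 + \left(\left(G + 16\right) + 18\right) = 3 + \left(\left(16 + G\right) + 18\right) = 3 + \left(34 + G\right) = 37 + G$)
$1605 + h{\left(E{\left(15 \right)} \right)} = 1605 + \left(37 + \left(10 - 15\right)\right) = 1605 + \left(37 - 5\right) = 1605 + 32 = 1637$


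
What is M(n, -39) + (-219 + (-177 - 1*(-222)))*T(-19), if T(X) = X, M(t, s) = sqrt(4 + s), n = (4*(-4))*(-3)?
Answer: 3306 + I*sqrt(35) ≈ 3306.0 + 5.9161*I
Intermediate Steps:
n = 48 (n = -16*(-3) = 48)
M(n, -39) + (-219 + (-177 - 1*(-222)))*T(-19) = sqrt(4 - 39) + (-219 + (-177 - 1*(-222)))*(-19) = sqrt(-35) + (-219 + (-177 + 222))*(-19) = I*sqrt(35) + (-219 + 45)*(-19) = I*sqrt(35) - 174*(-19) = I*sqrt(35) + 3306 = 3306 + I*sqrt(35)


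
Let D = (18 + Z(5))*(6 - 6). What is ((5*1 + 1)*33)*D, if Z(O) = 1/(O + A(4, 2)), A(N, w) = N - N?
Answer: 0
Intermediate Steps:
A(N, w) = 0
Z(O) = 1/O (Z(O) = 1/(O + 0) = 1/O)
D = 0 (D = (18 + 1/5)*(6 - 6) = (18 + ⅕)*0 = (91/5)*0 = 0)
((5*1 + 1)*33)*D = ((5*1 + 1)*33)*0 = ((5 + 1)*33)*0 = (6*33)*0 = 198*0 = 0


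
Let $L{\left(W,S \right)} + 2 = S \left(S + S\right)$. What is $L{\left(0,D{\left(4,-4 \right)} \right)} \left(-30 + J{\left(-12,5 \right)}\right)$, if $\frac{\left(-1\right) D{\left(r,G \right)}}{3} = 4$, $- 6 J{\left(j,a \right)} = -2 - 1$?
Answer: $-8437$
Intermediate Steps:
$J{\left(j,a \right)} = \frac{1}{2}$ ($J{\left(j,a \right)} = - \frac{-2 - 1}{6} = \left(- \frac{1}{6}\right) \left(-3\right) = \frac{1}{2}$)
$D{\left(r,G \right)} = -12$ ($D{\left(r,G \right)} = \left(-3\right) 4 = -12$)
$L{\left(W,S \right)} = -2 + 2 S^{2}$ ($L{\left(W,S \right)} = -2 + S \left(S + S\right) = -2 + S 2 S = -2 + 2 S^{2}$)
$L{\left(0,D{\left(4,-4 \right)} \right)} \left(-30 + J{\left(-12,5 \right)}\right) = \left(-2 + 2 \left(-12\right)^{2}\right) \left(-30 + \frac{1}{2}\right) = \left(-2 + 2 \cdot 144\right) \left(- \frac{59}{2}\right) = \left(-2 + 288\right) \left(- \frac{59}{2}\right) = 286 \left(- \frac{59}{2}\right) = -8437$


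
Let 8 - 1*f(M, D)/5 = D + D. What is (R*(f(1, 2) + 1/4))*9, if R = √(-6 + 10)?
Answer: 729/2 ≈ 364.50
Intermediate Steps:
f(M, D) = 40 - 10*D (f(M, D) = 40 - 5*(D + D) = 40 - 10*D)
R = 2 (R = √4 = 2)
(R*(f(1, 2) + 1/4))*9 = (2*((40 - 10*2) + 1/4))*9 = (2*((40 - 20) + ¼))*9 = (2*(20 + ¼))*9 = (2*(81/4))*9 = (81/2)*9 = 729/2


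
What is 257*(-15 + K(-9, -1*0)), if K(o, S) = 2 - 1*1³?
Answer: -3598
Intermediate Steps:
K(o, S) = 1 (K(o, S) = 2 - 1*1 = 2 - 1 = 1)
257*(-15 + K(-9, -1*0)) = 257*(-15 + 1) = 257*(-14) = -3598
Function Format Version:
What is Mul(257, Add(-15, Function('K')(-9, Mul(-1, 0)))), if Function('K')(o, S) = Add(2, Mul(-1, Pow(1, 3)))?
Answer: -3598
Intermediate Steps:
Function('K')(o, S) = 1 (Function('K')(o, S) = Add(2, Mul(-1, 1)) = Add(2, -1) = 1)
Mul(257, Add(-15, Function('K')(-9, Mul(-1, 0)))) = Mul(257, Add(-15, 1)) = Mul(257, -14) = -3598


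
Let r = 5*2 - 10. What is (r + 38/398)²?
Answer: 361/39601 ≈ 0.0091159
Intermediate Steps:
r = 0 (r = 10 - 10 = 0)
(r + 38/398)² = (0 + 38/398)² = (0 + 38*(1/398))² = (0 + 19/199)² = (19/199)² = 361/39601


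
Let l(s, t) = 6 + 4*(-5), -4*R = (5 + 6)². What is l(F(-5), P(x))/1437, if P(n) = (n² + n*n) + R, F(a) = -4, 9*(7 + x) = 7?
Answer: -14/1437 ≈ -0.0097425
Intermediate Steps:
x = -56/9 (x = -7 + (⅑)*7 = -7 + 7/9 = -56/9 ≈ -6.2222)
R = -121/4 (R = -(5 + 6)²/4 = -¼*11² = -¼*121 = -121/4 ≈ -30.250)
P(n) = -121/4 + 2*n² (P(n) = (n² + n*n) - 121/4 = (n² + n²) - 121/4 = 2*n² - 121/4 = -121/4 + 2*n²)
l(s, t) = -14 (l(s, t) = 6 - 20 = -14)
l(F(-5), P(x))/1437 = -14/1437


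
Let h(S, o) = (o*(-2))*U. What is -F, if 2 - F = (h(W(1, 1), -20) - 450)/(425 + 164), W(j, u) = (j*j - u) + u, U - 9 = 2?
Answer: -1188/589 ≈ -2.0170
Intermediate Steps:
U = 11 (U = 9 + 2 = 11)
W(j, u) = j² (W(j, u) = (j² - u) + u = j²)
h(S, o) = -22*o (h(S, o) = (o*(-2))*11 = -2*o*11 = -22*o)
F = 1188/589 (F = 2 - (-22*(-20) - 450)/(425 + 164) = 2 - (440 - 450)/589 = 2 - (-10)/589 = 2 - 1*(-10/589) = 2 + 10/589 = 1188/589 ≈ 2.0170)
-F = -1*1188/589 = -1188/589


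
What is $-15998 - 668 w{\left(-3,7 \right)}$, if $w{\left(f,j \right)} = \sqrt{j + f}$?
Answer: $-17334$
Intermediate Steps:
$w{\left(f,j \right)} = \sqrt{f + j}$
$-15998 - 668 w{\left(-3,7 \right)} = -15998 - 668 \sqrt{-3 + 7} = -15998 - 668 \sqrt{4} = -15998 - 1336 = -17334$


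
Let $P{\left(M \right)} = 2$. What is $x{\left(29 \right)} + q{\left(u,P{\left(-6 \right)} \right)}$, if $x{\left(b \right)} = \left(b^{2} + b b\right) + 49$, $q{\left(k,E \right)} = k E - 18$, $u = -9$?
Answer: $1695$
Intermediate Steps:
$q{\left(k,E \right)} = -18 + E k$ ($q{\left(k,E \right)} = E k - 18 = -18 + E k$)
$x{\left(b \right)} = 49 + 2 b^{2}$ ($x{\left(b \right)} = \left(b^{2} + b^{2}\right) + 49 = 2 b^{2} + 49 = 49 + 2 b^{2}$)
$x{\left(29 \right)} + q{\left(u,P{\left(-6 \right)} \right)} = \left(49 + 2 \cdot 29^{2}\right) + \left(-18 + 2 \left(-9\right)\right) = \left(49 + 2 \cdot 841\right) - 36 = \left(49 + 1682\right) - 36 = 1731 - 36 = 1695$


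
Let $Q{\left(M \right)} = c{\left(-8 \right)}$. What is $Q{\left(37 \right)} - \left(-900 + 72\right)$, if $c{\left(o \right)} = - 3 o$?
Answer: $852$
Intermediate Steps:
$Q{\left(M \right)} = 24$ ($Q{\left(M \right)} = \left(-3\right) \left(-8\right) = 24$)
$Q{\left(37 \right)} - \left(-900 + 72\right) = 24 - \left(-900 + 72\right) = 24 - -828 = 24 + 828 = 852$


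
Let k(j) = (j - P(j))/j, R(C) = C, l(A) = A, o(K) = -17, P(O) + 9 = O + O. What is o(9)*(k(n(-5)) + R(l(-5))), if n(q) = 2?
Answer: 51/2 ≈ 25.500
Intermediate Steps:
P(O) = -9 + 2*O (P(O) = -9 + (O + O) = -9 + 2*O)
k(j) = (9 - j)/j (k(j) = (j - (-9 + 2*j))/j = (j + (9 - 2*j))/j = (9 - j)/j)
o(9)*(k(n(-5)) + R(l(-5))) = -17*((9 - 1*2)/2 - 5) = -17*((9 - 2)/2 - 5) = -17*((1/2)*7 - 5) = -17*(7/2 - 5) = -17*(-3/2) = 51/2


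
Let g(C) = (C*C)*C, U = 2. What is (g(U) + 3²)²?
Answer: 289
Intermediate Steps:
g(C) = C³ (g(C) = C²*C = C³)
(g(U) + 3²)² = (2³ + 3²)² = (8 + 9)² = 17² = 289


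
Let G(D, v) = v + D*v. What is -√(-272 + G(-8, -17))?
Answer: -3*I*√17 ≈ -12.369*I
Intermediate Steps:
-√(-272 + G(-8, -17)) = -√(-272 - 17*(1 - 8)) = -√(-272 - 17*(-7)) = -√(-272 + 119) = -√(-153) = -3*I*√17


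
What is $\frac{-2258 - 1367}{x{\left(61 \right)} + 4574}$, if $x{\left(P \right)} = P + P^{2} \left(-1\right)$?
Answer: $- \frac{3625}{914} \approx -3.9661$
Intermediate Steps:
$x{\left(P \right)} = P - P^{2}$
$\frac{-2258 - 1367}{x{\left(61 \right)} + 4574} = \frac{-2258 - 1367}{61 \left(1 - 61\right) + 4574} = - \frac{3625}{61 \left(1 - 61\right) + 4574} = - \frac{3625}{61 \left(-60\right) + 4574} = - \frac{3625}{-3660 + 4574} = - \frac{3625}{914}$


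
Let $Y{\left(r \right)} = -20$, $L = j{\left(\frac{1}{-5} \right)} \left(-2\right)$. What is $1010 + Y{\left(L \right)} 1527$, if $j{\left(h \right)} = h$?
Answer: $-29530$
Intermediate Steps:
$L = \frac{2}{5}$ ($L = \frac{1}{-5} \left(-2\right) = \left(- \frac{1}{5}\right) \left(-2\right) = \frac{2}{5} \approx 0.4$)
$1010 + Y{\left(L \right)} 1527 = 1010 - 30540 = -29530$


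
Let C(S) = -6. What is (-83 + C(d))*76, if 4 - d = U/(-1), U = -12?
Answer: -6764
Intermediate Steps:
d = -8 (d = 4 - (-12)/(-1) = 4 - (-12)*(-1) = 4 - 1*12 = 4 - 12 = -8)
(-83 + C(d))*76 = (-83 - 6)*76 = -89*76 = -6764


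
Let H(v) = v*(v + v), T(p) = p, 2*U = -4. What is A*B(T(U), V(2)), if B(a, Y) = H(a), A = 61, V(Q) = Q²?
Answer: 488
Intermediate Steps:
U = -2 (U = (½)*(-4) = -2)
H(v) = 2*v² (H(v) = v*(2*v) = 2*v²)
B(a, Y) = 2*a²
A*B(T(U), V(2)) = 61*(2*(-2)²) = 61*(2*4) = 61*8 = 488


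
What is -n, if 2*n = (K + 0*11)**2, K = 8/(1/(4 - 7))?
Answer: -288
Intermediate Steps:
K = -24 (K = 8/(1/(-3)) = 8/(-1/3) = 8*(-3) = -24)
n = 288 (n = (-24 + 0*11)**2/2 = (-24 + 0)**2/2 = (1/2)*(-24)**2 = (1/2)*576 = 288)
-n = -1*288 = -288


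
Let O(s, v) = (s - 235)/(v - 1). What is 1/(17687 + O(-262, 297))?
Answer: 296/5234855 ≈ 5.6544e-5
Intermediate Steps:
O(s, v) = (-235 + s)/(-1 + v)
1/(17687 + O(-262, 297)) = 1/(17687 + (-235 - 262)/(-1 + 297)) = 1/(17687 - 497/296) = 1/(5234855/296) = 296/5234855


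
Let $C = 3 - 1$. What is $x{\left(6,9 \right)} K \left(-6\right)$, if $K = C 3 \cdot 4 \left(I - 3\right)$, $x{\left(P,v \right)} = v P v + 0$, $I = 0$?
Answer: $209952$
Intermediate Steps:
$C = 2$
$x{\left(P,v \right)} = P v^{2}$ ($x{\left(P,v \right)} = P v v + 0 = P v^{2} + 0 = P v^{2}$)
$K = -72$ ($K = 2 \cdot 3 \cdot 4 \left(0 - 3\right) = 6 \cdot 4 \left(-3\right) = 6 \left(-12\right) = -72$)
$x{\left(6,9 \right)} K \left(-6\right) = 6 \cdot 9^{2} \left(\left(-72\right) \left(-6\right)\right) = 6 \cdot 81 \cdot 432 = 486 \cdot 432 = 209952$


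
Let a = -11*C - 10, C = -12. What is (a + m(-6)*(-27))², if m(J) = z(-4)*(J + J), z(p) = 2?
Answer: 592900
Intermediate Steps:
a = 122 (a = -11*(-12) - 10 = 132 - 10 = 122)
m(J) = 4*J (m(J) = 2*(J + J) = 2*(2*J) = 4*J)
(a + m(-6)*(-27))² = (122 + (4*(-6))*(-27))² = (122 - 24*(-27))² = (122 + 648)² = 770² = 592900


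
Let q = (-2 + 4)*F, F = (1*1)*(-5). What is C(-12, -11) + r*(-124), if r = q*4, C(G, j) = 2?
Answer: 4962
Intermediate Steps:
F = -5 (F = 1*(-5) = -5)
q = -10 (q = (-2 + 4)*(-5) = 2*(-5) = -10)
r = -40 (r = -10*4 = -40)
C(-12, -11) + r*(-124) = 2 - 40*(-124) = 2 + 4960 = 4962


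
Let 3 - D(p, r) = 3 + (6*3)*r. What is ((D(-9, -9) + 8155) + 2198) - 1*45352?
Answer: -34837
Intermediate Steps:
D(p, r) = -18*r (D(p, r) = 3 - (3 + (6*3)*r) = 3 - (3 + 18*r) = 3 + (-3 - 18*r) = -18*r)
((D(-9, -9) + 8155) + 2198) - 1*45352 = ((-18*(-9) + 8155) + 2198) - 1*45352 = ((162 + 8155) + 2198) - 45352 = (8317 + 2198) - 45352 = 10515 - 45352 = -34837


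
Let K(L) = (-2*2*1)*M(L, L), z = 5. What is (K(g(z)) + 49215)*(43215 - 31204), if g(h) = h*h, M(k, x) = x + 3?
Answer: 589776133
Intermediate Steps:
M(k, x) = 3 + x
g(h) = h²
K(L) = -12 - 4*L (K(L) = (-2*2*1)*(3 + L) = (-4*1)*(3 + L) = -4*(3 + L) = -12 - 4*L)
(K(g(z)) + 49215)*(43215 - 31204) = ((-12 - 4*5²) + 49215)*(43215 - 31204) = ((-12 - 4*25) + 49215)*12011 = ((-12 - 100) + 49215)*12011 = (-112 + 49215)*12011 = 49103*12011 = 589776133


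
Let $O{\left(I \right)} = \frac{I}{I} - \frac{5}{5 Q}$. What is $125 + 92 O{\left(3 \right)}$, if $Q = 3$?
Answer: $\frac{559}{3} \approx 186.33$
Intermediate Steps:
$O{\left(I \right)} = \frac{2}{3}$ ($O{\left(I \right)} = \frac{I}{I} - \frac{5}{5 \cdot 3} = 1 - \frac{5}{15} = 1 - \frac{1}{3} = \frac{2}{3}$)
$125 + 92 O{\left(3 \right)} = 125 + 92 \cdot \frac{2}{3} = 125 + \frac{184}{3} = \frac{559}{3}$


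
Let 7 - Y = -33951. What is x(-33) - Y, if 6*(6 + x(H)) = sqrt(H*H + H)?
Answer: -33964 + 2*sqrt(66)/3 ≈ -33959.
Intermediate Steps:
Y = 33958 (Y = 7 - 1*(-33951) = 7 + 33951 = 33958)
x(H) = -6 + sqrt(H + H**2)/6 (x(H) = -6 + sqrt(H*H + H)/6 = -6 + sqrt(H**2 + H)/6 = -6 + sqrt(H + H**2)/6)
x(-33) - Y = (-6 + sqrt(-33*(1 - 33))/6) - 1*33958 = (-6 + sqrt(-33*(-32))/6) - 33958 = (-6 + sqrt(1056)/6) - 33958 = (-6 + (4*sqrt(66))/6) - 33958 = (-6 + 2*sqrt(66)/3) - 33958 = -33964 + 2*sqrt(66)/3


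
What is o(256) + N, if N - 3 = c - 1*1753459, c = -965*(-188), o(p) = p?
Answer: -1571780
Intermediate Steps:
c = 181420
N = -1572036 (N = 3 + (181420 - 1*1753459) = 3 + (181420 - 1753459) = 3 - 1572039 = -1572036)
o(256) + N = 256 - 1572036 = -1571780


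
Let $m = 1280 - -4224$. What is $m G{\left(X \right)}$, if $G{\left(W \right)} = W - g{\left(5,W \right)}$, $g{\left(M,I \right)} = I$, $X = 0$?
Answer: $0$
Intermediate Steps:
$m = 5504$ ($m = 1280 + 4224 = 5504$)
$G{\left(W \right)} = 0$ ($G{\left(W \right)} = W - W = 0$)
$m G{\left(X \right)} = 5504 \cdot 0 = 0$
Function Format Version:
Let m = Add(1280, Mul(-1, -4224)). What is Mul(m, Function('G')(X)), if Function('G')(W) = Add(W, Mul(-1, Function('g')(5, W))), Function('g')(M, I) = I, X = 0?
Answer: 0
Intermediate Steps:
m = 5504 (m = Add(1280, 4224) = 5504)
Function('G')(W) = 0 (Function('G')(W) = Add(W, Mul(-1, W)) = 0)
Mul(m, Function('G')(X)) = Mul(5504, 0) = 0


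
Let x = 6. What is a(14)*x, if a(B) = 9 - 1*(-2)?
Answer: 66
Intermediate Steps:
a(B) = 11 (a(B) = 9 + 2 = 11)
a(14)*x = 11*6 = 66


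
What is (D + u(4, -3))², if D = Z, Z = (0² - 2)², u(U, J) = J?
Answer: 1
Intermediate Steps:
Z = 4 (Z = (0 - 2)² = (-2)² = 4)
D = 4
(D + u(4, -3))² = (4 - 3)² = 1² = 1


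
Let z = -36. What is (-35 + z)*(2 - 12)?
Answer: 710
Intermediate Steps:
(-35 + z)*(2 - 12) = (-35 - 36)*(2 - 12) = -71*(-10) = 710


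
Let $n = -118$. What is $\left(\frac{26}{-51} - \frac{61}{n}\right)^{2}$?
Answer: $\frac{1849}{36216324} \approx 5.1054 \cdot 10^{-5}$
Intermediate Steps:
$\left(\frac{26}{-51} - \frac{61}{n}\right)^{2} = \left(\frac{26}{-51} - \frac{61}{-118}\right)^{2} = \left(26 \left(- \frac{1}{51}\right) - - \frac{61}{118}\right)^{2} = \left(- \frac{26}{51} + \frac{61}{118}\right)^{2} = \left(\frac{43}{6018}\right)^{2} = \frac{1849}{36216324}$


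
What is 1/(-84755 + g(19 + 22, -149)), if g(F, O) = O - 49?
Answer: -1/84953 ≈ -1.1771e-5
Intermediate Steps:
g(F, O) = -49 + O
1/(-84755 + g(19 + 22, -149)) = 1/(-84755 + (-49 - 149)) = 1/(-84755 - 198) = 1/(-84953) = -1/84953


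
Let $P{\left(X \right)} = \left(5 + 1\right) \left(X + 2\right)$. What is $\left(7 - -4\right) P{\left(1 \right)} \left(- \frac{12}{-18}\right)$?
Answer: $132$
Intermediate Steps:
$P{\left(X \right)} = 12 + 6 X$ ($P{\left(X \right)} = 6 \left(2 + X\right) = 12 + 6 X$)
$\left(7 - -4\right) P{\left(1 \right)} \left(- \frac{12}{-18}\right) = \left(7 - -4\right) \left(12 + 6 \cdot 1\right) \left(- \frac{12}{-18}\right) = \left(7 + 4\right) \left(12 + 6\right) \left(\left(-12\right) \left(- \frac{1}{18}\right)\right) = 11 \cdot 18 \cdot \frac{2}{3} = 198 \cdot \frac{2}{3} = 132$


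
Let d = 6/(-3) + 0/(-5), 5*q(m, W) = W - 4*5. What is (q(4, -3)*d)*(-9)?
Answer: -414/5 ≈ -82.800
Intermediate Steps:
q(m, W) = -4 + W/5 (q(m, W) = (W - 4*5)/5 = (W - 20)/5 = (-20 + W)/5 = -4 + W/5)
d = -2 (d = 6*(-⅓) + 0*(-⅕) = -2 + 0 = -2)
(q(4, -3)*d)*(-9) = ((-4 + (⅕)*(-3))*(-2))*(-9) = ((-4 - ⅗)*(-2))*(-9) = -23/5*(-2)*(-9) = (46/5)*(-9) = -414/5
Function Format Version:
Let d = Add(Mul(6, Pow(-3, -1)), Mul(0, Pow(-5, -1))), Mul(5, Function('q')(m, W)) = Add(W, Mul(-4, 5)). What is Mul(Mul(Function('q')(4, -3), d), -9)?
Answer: Rational(-414, 5) ≈ -82.800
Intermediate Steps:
Function('q')(m, W) = Add(-4, Mul(Rational(1, 5), W)) (Function('q')(m, W) = Mul(Rational(1, 5), Add(W, Mul(-4, 5))) = Mul(Rational(1, 5), Add(W, -20)) = Mul(Rational(1, 5), Add(-20, W)) = Add(-4, Mul(Rational(1, 5), W)))
d = -2 (d = Add(Mul(6, Rational(-1, 3)), Mul(0, Rational(-1, 5))) = Add(-2, 0) = -2)
Mul(Mul(Function('q')(4, -3), d), -9) = Mul(Mul(Add(-4, Mul(Rational(1, 5), -3)), -2), -9) = Mul(Mul(Add(-4, Rational(-3, 5)), -2), -9) = Mul(Mul(Rational(-23, 5), -2), -9) = Mul(Rational(46, 5), -9) = Rational(-414, 5)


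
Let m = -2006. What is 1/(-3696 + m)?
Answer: -1/5702 ≈ -0.00017538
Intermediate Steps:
1/(-3696 + m) = 1/(-3696 - 2006) = 1/(-5702) = -1/5702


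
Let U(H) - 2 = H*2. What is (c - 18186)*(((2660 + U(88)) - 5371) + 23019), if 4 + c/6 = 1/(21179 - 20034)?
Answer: -427142195784/1145 ≈ -3.7305e+8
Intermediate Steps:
U(H) = 2 + 2*H (U(H) = 2 + H*2 = 2 + 2*H)
c = -27474/1145 (c = -24 + 6/(21179 - 20034) = -24 + 6/1145 = -27474/1145 ≈ -23.995)
(c - 18186)*(((2660 + U(88)) - 5371) + 23019) = (-27474/1145 - 18186)*(((2660 + (2 + 2*88)) - 5371) + 23019) = -20850444*(((2660 + (2 + 176)) - 5371) + 23019)/1145 = -20850444*(((2660 + 178) - 5371) + 23019)/1145 = -20850444*((2838 - 5371) + 23019)/1145 = -20850444*(-2533 + 23019)/1145 = -20850444/1145*20486 = -427142195784/1145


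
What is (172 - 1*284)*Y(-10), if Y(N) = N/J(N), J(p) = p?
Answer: -112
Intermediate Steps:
Y(N) = 1 (Y(N) = N/N = 1)
(172 - 1*284)*Y(-10) = (172 - 1*284)*1 = (172 - 284)*1 = -112*1 = -112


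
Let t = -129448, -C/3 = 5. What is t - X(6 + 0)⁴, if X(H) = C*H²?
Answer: -85030689448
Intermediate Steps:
C = -15 (C = -3*5 = -15)
X(H) = -15*H²
t - X(6 + 0)⁴ = -129448 - (-15*(6 + 0)²)⁴ = -129448 - (-15*6²)⁴ = -129448 - (-15*36)⁴ = -129448 - 1*(-540)⁴ = -129448 - 1*85030560000 = -129448 - 85030560000 = -85030689448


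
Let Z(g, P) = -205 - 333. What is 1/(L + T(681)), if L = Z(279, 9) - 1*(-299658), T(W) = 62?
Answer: 1/299182 ≈ 3.3424e-6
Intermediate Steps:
Z(g, P) = -538
L = 299120 (L = -538 - 1*(-299658) = -538 + 299658 = 299120)
1/(L + T(681)) = 1/(299120 + 62) = 1/299182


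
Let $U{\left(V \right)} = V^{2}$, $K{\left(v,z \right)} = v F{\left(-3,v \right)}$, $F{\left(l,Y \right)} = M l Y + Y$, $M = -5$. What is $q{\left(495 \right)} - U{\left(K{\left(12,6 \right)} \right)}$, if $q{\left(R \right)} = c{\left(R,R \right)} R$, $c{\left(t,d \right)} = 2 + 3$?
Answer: $-5305941$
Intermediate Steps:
$c{\left(t,d \right)} = 5$
$F{\left(l,Y \right)} = Y - 5 Y l$ ($F{\left(l,Y \right)} = - 5 l Y + Y = - 5 Y l + Y = Y - 5 Y l$)
$K{\left(v,z \right)} = 16 v^{2}$ ($K{\left(v,z \right)} = v v \left(1 - -15\right) = v v \left(1 + 15\right) = v v 16 = v 16 v = 16 v^{2}$)
$q{\left(R \right)} = 5 R$
$q{\left(495 \right)} - U{\left(K{\left(12,6 \right)} \right)} = 5 \cdot 495 - \left(16 \cdot 12^{2}\right)^{2} = 2475 - \left(16 \cdot 144\right)^{2} = 2475 - 2304^{2} = 2475 - 5308416 = -5305941$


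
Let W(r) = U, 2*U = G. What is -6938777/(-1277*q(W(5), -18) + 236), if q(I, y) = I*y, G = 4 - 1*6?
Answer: 6938777/22750 ≈ 305.00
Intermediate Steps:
G = -2 (G = 4 - 6 = -2)
U = -1 (U = (1/2)*(-2) = -1)
W(r) = -1
-6938777/(-1277*q(W(5), -18) + 236) = -6938777/(-(-1277)*(-18) + 236) = -6938777/(-1277*18 + 236) = -6938777/(-22986 + 236) = -6938777/(-22750) = -6938777*(-1/22750) = 6938777/22750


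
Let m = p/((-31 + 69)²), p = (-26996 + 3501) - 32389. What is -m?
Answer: 13971/361 ≈ 38.701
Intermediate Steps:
p = -55884 (p = -23495 - 32389 = -55884)
m = -13971/361 (m = -55884/(-31 + 69)² = -55884/(38²) = -55884/1444 = -55884*1/1444 = -13971/361 ≈ -38.701)
-m = -1*(-13971/361) = 13971/361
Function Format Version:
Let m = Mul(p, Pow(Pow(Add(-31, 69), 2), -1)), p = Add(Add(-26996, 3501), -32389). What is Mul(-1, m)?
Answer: Rational(13971, 361) ≈ 38.701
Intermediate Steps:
p = -55884 (p = Add(-23495, -32389) = -55884)
m = Rational(-13971, 361) (m = Mul(-55884, Pow(Pow(Add(-31, 69), 2), -1)) = Mul(-55884, Pow(Pow(38, 2), -1)) = Mul(-55884, Pow(1444, -1)) = Mul(-55884, Rational(1, 1444)) = Rational(-13971, 361) ≈ -38.701)
Mul(-1, m) = Mul(-1, Rational(-13971, 361)) = Rational(13971, 361)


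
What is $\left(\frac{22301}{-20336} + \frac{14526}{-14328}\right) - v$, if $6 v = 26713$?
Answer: $- \frac{54077561077}{12140592} \approx -4454.3$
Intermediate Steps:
$v = \frac{26713}{6}$ ($v = \frac{1}{6} \cdot 26713 = \frac{26713}{6} \approx 4452.2$)
$\left(\frac{22301}{-20336} + \frac{14526}{-14328}\right) - v = \left(\frac{22301}{-20336} + \frac{14526}{-14328}\right) - \frac{26713}{6} = \left(22301 \left(- \frac{1}{20336}\right) + 14526 \left(- \frac{1}{14328}\right)\right) - \frac{26713}{6} = \left(- \frac{22301}{20336} - \frac{807}{796}\right) - \frac{26713}{6} = - \frac{8540687}{4046864} - \frac{26713}{6} = - \frac{54077561077}{12140592}$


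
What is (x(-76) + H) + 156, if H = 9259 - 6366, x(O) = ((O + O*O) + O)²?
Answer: 31632425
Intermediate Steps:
x(O) = (O² + 2*O)² (x(O) = ((O + O²) + O)² = (O² + 2*O)²)
H = 2893
(x(-76) + H) + 156 = ((-76)²*(2 - 76)² + 2893) + 156 = (5776*(-74)² + 2893) + 156 = (5776*5476 + 2893) + 156 = (31629376 + 2893) + 156 = 31632269 + 156 = 31632425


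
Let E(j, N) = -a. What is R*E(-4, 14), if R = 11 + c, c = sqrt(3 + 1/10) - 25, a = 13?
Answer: 182 - 13*sqrt(310)/10 ≈ 159.11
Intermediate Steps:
c = -25 + sqrt(310)/10 (c = sqrt(3 + 1/10) - 25 = sqrt(31/10) - 25 = sqrt(310)/10 - 25 = -25 + sqrt(310)/10 ≈ -23.239)
E(j, N) = -13 (E(j, N) = -1*13 = -13)
R = -14 + sqrt(310)/10 (R = 11 + (-25 + sqrt(310)/10) = -14 + sqrt(310)/10 ≈ -12.239)
R*E(-4, 14) = (-14 + sqrt(310)/10)*(-13) = 182 - 13*sqrt(310)/10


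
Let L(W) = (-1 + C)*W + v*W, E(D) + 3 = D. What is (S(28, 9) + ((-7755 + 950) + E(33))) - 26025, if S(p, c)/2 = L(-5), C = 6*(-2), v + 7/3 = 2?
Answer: -98000/3 ≈ -32667.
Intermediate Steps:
v = -⅓ (v = -7/3 + 2 = -⅓ ≈ -0.33333)
E(D) = -3 + D
C = -12
L(W) = -40*W/3 (L(W) = (-1 - 12)*W - W/3 = -13*W - W/3 = -40*W/3)
S(p, c) = 400/3 (S(p, c) = 2*(-40/3*(-5)) = 2*(200/3) = 400/3)
(S(28, 9) + ((-7755 + 950) + E(33))) - 26025 = (400/3 + ((-7755 + 950) + (-3 + 33))) - 26025 = (400/3 + (-6805 + 30)) - 26025 = (400/3 - 6775) - 26025 = -19925/3 - 26025 = -98000/3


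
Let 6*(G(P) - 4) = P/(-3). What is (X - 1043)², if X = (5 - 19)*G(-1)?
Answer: 97970404/81 ≈ 1.2095e+6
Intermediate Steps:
G(P) = 4 - P/18 (G(P) = 4 + (P/(-3))/6 = 4 + (P*(-⅓))/6 = 4 + (-P/3)/6 = 4 - P/18)
X = -511/9 (X = (5 - 19)*(4 - 1/18*(-1)) = -14*(4 + 1/18) = -14*73/18 = -511/9 ≈ -56.778)
(X - 1043)² = (-511/9 - 1043)² = (-9898/9)² = 97970404/81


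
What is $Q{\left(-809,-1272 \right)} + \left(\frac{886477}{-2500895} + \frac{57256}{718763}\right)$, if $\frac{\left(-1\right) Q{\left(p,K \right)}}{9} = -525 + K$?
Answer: $\frac{29071294997705274}{1797550792885} \approx 16173.0$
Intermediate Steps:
$Q{\left(p,K \right)} = 4725 - 9 K$ ($Q{\left(p,K \right)} = - 9 \left(-525 + K\right) = 4725 - 9 K$)
$Q{\left(-809,-1272 \right)} + \left(\frac{886477}{-2500895} + \frac{57256}{718763}\right) = \left(4725 - -11448\right) + \left(\frac{886477}{-2500895} + \frac{57256}{718763}\right) = \left(4725 + 11448\right) + \left(886477 \left(- \frac{1}{2500895}\right) + 57256 \cdot \frac{1}{718763}\right) = 16173 + \left(- \frac{886477}{2500895} + \frac{57256}{718763}\right) = 16173 - \frac{493975623831}{1797550792885} = \frac{29071294997705274}{1797550792885}$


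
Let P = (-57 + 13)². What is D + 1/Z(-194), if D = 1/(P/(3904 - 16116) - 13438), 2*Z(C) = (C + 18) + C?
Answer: -41591503/7589939130 ≈ -0.0054798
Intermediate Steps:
P = 1936 (P = (-44)² = 1936)
Z(C) = 9 + C (Z(C) = ((C + 18) + C)/2 = ((18 + C) + C)/2 = (18 + 2*C)/2 = 9 + C)
D = -3053/41026698 (D = 1/(1936/(3904 - 16116) - 13438) = 1/(1936/(-12212) - 13438) = 1/(1936*(-1/12212) - 13438) = 1/(-484/3053 - 13438) = 1/(-41026698/3053) = -3053/41026698 ≈ -7.4415e-5)
D + 1/Z(-194) = -3053/41026698 + 1/(9 - 194) = -3053/41026698 + 1/(-185) = -3053/41026698 - 1/185 = -41591503/7589939130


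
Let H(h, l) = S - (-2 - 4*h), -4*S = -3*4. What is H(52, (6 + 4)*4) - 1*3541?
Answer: -3328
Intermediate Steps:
S = 3 (S = -(-3)*4/4 = -1/4*(-12) = 3)
H(h, l) = 5 + 4*h (H(h, l) = 3 - (-2 - 4*h) = 3 + (2 + 4*h) = 5 + 4*h)
H(52, (6 + 4)*4) - 1*3541 = (5 + 4*52) - 1*3541 = (5 + 208) - 3541 = 213 - 3541 = -3328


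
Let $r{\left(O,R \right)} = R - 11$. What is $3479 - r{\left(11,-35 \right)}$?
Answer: $3525$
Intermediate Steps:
$r{\left(O,R \right)} = -11 + R$
$3479 - r{\left(11,-35 \right)} = 3479 - \left(-11 - 35\right) = 3479 - -46 = 3479 + 46 = 3525$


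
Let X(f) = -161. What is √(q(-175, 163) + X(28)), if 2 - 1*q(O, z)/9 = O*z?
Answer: √256582 ≈ 506.54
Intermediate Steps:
q(O, z) = 18 - 9*O*z
√(q(-175, 163) + X(28)) = √((18 - 9*(-175)*163) - 161) = √((18 + 256725) - 161) = √(256743 - 161) = √256582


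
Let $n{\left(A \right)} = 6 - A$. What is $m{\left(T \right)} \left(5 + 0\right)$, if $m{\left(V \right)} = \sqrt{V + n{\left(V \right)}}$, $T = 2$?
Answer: $5 \sqrt{6} \approx 12.247$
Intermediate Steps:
$m{\left(V \right)} = \sqrt{6}$ ($m{\left(V \right)} = \sqrt{V - \left(-6 + V\right)} = \sqrt{6}$)
$m{\left(T \right)} \left(5 + 0\right) = \sqrt{6} \left(5 + 0\right) = \sqrt{6} \cdot 5 = 5 \sqrt{6}$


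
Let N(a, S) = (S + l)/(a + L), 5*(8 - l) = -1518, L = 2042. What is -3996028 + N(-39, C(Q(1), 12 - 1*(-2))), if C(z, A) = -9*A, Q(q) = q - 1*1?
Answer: -40020219492/10015 ≈ -3.9960e+6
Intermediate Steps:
Q(q) = -1 + q (Q(q) = q - 1 = -1 + q)
l = 1558/5 (l = 8 - ⅕*(-1518) = 8 + 1518/5 = 1558/5 ≈ 311.60)
N(a, S) = (1558/5 + S)/(2042 + a) (N(a, S) = (S + 1558/5)/(a + 2042) = (1558/5 + S)/(2042 + a))
-3996028 + N(-39, C(Q(1), 12 - 1*(-2))) = -3996028 + (1558/5 - 9*(12 - 1*(-2)))/(2042 - 39) = -3996028 + (1558/5 - 9*(12 + 2))/2003 = -3996028 + (1558/5 - 9*14)/2003 = -3996028 + (1558/5 - 126)/2003 = -3996028 + (1/2003)*(928/5) = -3996028 + 928/10015 = -40020219492/10015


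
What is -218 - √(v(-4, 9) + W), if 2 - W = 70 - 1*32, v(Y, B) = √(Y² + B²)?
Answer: -218 - I*√(36 - √97) ≈ -218.0 - 5.1138*I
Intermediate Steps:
v(Y, B) = √(B² + Y²)
W = -36 (W = 2 - (70 - 1*32) = 2 - (70 - 32) = 2 - 1*38 = 2 - 38 = -36)
-218 - √(v(-4, 9) + W) = -218 - √(√(9² + (-4)²) - 36) = -218 - √(√(81 + 16) - 36) = -218 - √(√97 - 36) = -218 - √(-36 + √97)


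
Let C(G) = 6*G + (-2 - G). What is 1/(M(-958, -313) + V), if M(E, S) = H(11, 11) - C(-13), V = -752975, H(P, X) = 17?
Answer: -1/752891 ≈ -1.3282e-6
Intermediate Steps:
C(G) = -2 + 5*G
M(E, S) = 84 (M(E, S) = 17 - (-2 + 5*(-13)) = 17 - (-2 - 65) = 17 - 1*(-67) = 17 + 67 = 84)
1/(M(-958, -313) + V) = 1/(84 - 752975) = 1/(-752891) = -1/752891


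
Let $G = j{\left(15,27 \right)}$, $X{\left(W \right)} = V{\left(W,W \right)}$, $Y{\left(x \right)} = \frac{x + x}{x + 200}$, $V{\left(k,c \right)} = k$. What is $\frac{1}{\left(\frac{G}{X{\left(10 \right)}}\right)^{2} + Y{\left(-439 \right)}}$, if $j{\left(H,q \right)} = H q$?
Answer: $\frac{956}{1571591} \approx 0.0006083$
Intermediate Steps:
$Y{\left(x \right)} = \frac{2 x}{200 + x}$
$X{\left(W \right)} = W$
$G = 405$ ($G = 15 \cdot 27 = 405$)
$\frac{1}{\left(\frac{G}{X{\left(10 \right)}}\right)^{2} + Y{\left(-439 \right)}} = \frac{1}{\left(\frac{405}{10}\right)^{2} + 2 \left(-439\right) \frac{1}{200 - 439}} = \frac{1}{\left(405 \cdot \frac{1}{10}\right)^{2} + 2 \left(-439\right) \frac{1}{-239}} = \frac{1}{\left(\frac{81}{2}\right)^{2} + 2 \left(-439\right) \left(- \frac{1}{239}\right)} = \frac{1}{\frac{6561}{4} + \frac{878}{239}} = \frac{1}{\frac{1571591}{956}} = \frac{956}{1571591}$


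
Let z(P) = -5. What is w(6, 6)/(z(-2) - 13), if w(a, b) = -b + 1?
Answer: 5/18 ≈ 0.27778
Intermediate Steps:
w(a, b) = 1 - b
w(6, 6)/(z(-2) - 13) = (1 - 1*6)/(-5 - 13) = (1 - 6)/(-18) = -5*(-1/18) = 5/18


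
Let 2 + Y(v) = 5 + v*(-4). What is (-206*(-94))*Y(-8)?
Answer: 677740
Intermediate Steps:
Y(v) = 3 - 4*v (Y(v) = -2 + (5 + v*(-4)) = -2 + (5 - 4*v) = 3 - 4*v)
(-206*(-94))*Y(-8) = (-206*(-94))*(3 - 4*(-8)) = 19364*(3 + 32) = 19364*35 = 677740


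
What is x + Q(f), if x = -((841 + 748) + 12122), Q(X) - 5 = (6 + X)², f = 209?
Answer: 32519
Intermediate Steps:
Q(X) = 5 + (6 + X)²
x = -13711 (x = -(1589 + 12122) = -1*13711 = -13711)
x + Q(f) = -13711 + (5 + (6 + 209)²) = -13711 + (5 + 215²) = -13711 + (5 + 46225) = -13711 + 46230 = 32519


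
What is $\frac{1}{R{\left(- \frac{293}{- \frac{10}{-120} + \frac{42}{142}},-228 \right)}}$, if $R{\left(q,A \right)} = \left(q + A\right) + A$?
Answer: $- \frac{323}{396924} \approx -0.00081376$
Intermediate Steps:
$R{\left(q,A \right)} = q + 2 A$ ($R{\left(q,A \right)} = \left(A + q\right) + A = q + 2 A$)
$\frac{1}{R{\left(- \frac{293}{- \frac{10}{-120} + \frac{42}{142}},-228 \right)}} = \frac{1}{- \frac{293}{- \frac{10}{-120} + \frac{42}{142}} + 2 \left(-228\right)} = \frac{1}{- \frac{293}{\left(-10\right) \left(- \frac{1}{120}\right) + 42 \cdot \frac{1}{142}} - 456} = \frac{1}{- \frac{293}{\frac{1}{12} + \frac{21}{71}} - 456} = \frac{1}{- \frac{293}{\frac{323}{852}} - 456} = \frac{1}{\left(-293\right) \frac{852}{323} - 456} = \frac{1}{- \frac{249636}{323} - 456} = \frac{1}{- \frac{396924}{323}} = - \frac{323}{396924}$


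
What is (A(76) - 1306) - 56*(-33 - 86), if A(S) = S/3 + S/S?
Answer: 16153/3 ≈ 5384.3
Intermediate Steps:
A(S) = 1 + S/3 (A(S) = S*(1/3) + 1 = S/3 + 1 = 1 + S/3)
(A(76) - 1306) - 56*(-33 - 86) = ((1 + (1/3)*76) - 1306) - 56*(-33 - 86) = ((1 + 76/3) - 1306) - 56*(-119) = (79/3 - 1306) + 6664 = -3839/3 + 6664 = 16153/3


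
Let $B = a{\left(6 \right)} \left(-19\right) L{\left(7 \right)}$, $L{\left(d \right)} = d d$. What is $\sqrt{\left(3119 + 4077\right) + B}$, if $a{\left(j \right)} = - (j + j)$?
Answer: $8 \sqrt{287} \approx 135.53$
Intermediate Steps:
$L{\left(d \right)} = d^{2}$
$a{\left(j \right)} = - 2 j$
$B = 11172$ ($B = \left(-2\right) 6 \left(-19\right) 7^{2} = \left(-12\right) \left(-19\right) 49 = 228 \cdot 49 = 11172$)
$\sqrt{\left(3119 + 4077\right) + B} = \sqrt{\left(3119 + 4077\right) + 11172} = \sqrt{7196 + 11172} = \sqrt{18368} = 8 \sqrt{287}$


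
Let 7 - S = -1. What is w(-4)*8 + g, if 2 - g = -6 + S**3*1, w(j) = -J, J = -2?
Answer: -488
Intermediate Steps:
S = 8 (S = 7 - 1*(-1) = 7 + 1 = 8)
w(j) = 2 (w(j) = -1*(-2) = 2)
g = -504 (g = 2 - (-6 + 8**3*1) = 2 - (-6 + 512*1) = 2 - (-6 + 512) = 2 - 1*506 = 2 - 506 = -504)
w(-4)*8 + g = 2*8 - 504 = 16 - 504 = -488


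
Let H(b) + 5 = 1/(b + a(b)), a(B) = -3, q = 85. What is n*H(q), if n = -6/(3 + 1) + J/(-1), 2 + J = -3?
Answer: -2863/164 ≈ -17.457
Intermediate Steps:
J = -5 (J = -2 - 3 = -5)
H(b) = -5 + 1/(-3 + b) (H(b) = -5 + 1/(b - 3) = -5 + 1/(-3 + b))
n = 7/2 (n = -6/(3 + 1) - 5/(-1) = -6/4 - 5*(-1) = -6*¼ + 5 = -3/2 + 5 = 7/2 ≈ 3.5000)
n*H(q) = 7*((16 - 5*85)/(-3 + 85))/2 = 7*((16 - 425)/82)/2 = 7*((1/82)*(-409))/2 = (7/2)*(-409/82) = -2863/164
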